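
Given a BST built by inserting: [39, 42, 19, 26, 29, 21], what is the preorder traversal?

Tree insertion order: [39, 42, 19, 26, 29, 21]
Tree (level-order array): [39, 19, 42, None, 26, None, None, 21, 29]
Preorder traversal: [39, 19, 26, 21, 29, 42]


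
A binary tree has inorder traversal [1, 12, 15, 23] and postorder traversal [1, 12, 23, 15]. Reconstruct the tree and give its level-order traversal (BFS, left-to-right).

Inorder:   [1, 12, 15, 23]
Postorder: [1, 12, 23, 15]
Algorithm: postorder visits root last, so walk postorder right-to-left;
each value is the root of the current inorder slice — split it at that
value, recurse on the right subtree first, then the left.
Recursive splits:
  root=15; inorder splits into left=[1, 12], right=[23]
  root=23; inorder splits into left=[], right=[]
  root=12; inorder splits into left=[1], right=[]
  root=1; inorder splits into left=[], right=[]
Reconstructed level-order: [15, 12, 23, 1]


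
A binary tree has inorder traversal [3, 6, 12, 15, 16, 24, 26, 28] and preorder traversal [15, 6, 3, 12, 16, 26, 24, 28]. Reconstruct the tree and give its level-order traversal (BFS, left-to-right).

Inorder:  [3, 6, 12, 15, 16, 24, 26, 28]
Preorder: [15, 6, 3, 12, 16, 26, 24, 28]
Algorithm: preorder visits root first, so consume preorder in order;
for each root, split the current inorder slice at that value into
left-subtree inorder and right-subtree inorder, then recurse.
Recursive splits:
  root=15; inorder splits into left=[3, 6, 12], right=[16, 24, 26, 28]
  root=6; inorder splits into left=[3], right=[12]
  root=3; inorder splits into left=[], right=[]
  root=12; inorder splits into left=[], right=[]
  root=16; inorder splits into left=[], right=[24, 26, 28]
  root=26; inorder splits into left=[24], right=[28]
  root=24; inorder splits into left=[], right=[]
  root=28; inorder splits into left=[], right=[]
Reconstructed level-order: [15, 6, 16, 3, 12, 26, 24, 28]


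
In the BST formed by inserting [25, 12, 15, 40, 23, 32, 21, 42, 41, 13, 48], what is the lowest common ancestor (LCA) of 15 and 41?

Tree insertion order: [25, 12, 15, 40, 23, 32, 21, 42, 41, 13, 48]
Tree (level-order array): [25, 12, 40, None, 15, 32, 42, 13, 23, None, None, 41, 48, None, None, 21]
In a BST, the LCA of p=15, q=41 is the first node v on the
root-to-leaf path with p <= v <= q (go left if both < v, right if both > v).
Walk from root:
  at 25: 15 <= 25 <= 41, this is the LCA
LCA = 25


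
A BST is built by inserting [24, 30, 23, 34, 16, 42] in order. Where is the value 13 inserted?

Starting tree (level order): [24, 23, 30, 16, None, None, 34, None, None, None, 42]
Insertion path: 24 -> 23 -> 16
Result: insert 13 as left child of 16
Final tree (level order): [24, 23, 30, 16, None, None, 34, 13, None, None, 42]


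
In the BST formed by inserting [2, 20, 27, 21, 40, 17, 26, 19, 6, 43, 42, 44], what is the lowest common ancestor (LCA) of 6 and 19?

Tree insertion order: [2, 20, 27, 21, 40, 17, 26, 19, 6, 43, 42, 44]
Tree (level-order array): [2, None, 20, 17, 27, 6, 19, 21, 40, None, None, None, None, None, 26, None, 43, None, None, 42, 44]
In a BST, the LCA of p=6, q=19 is the first node v on the
root-to-leaf path with p <= v <= q (go left if both < v, right if both > v).
Walk from root:
  at 2: both 6 and 19 > 2, go right
  at 20: both 6 and 19 < 20, go left
  at 17: 6 <= 17 <= 19, this is the LCA
LCA = 17


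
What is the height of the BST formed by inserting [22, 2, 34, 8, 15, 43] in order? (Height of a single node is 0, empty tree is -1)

Insertion order: [22, 2, 34, 8, 15, 43]
Tree (level-order array): [22, 2, 34, None, 8, None, 43, None, 15]
Compute height bottom-up (empty subtree = -1):
  height(15) = 1 + max(-1, -1) = 0
  height(8) = 1 + max(-1, 0) = 1
  height(2) = 1 + max(-1, 1) = 2
  height(43) = 1 + max(-1, -1) = 0
  height(34) = 1 + max(-1, 0) = 1
  height(22) = 1 + max(2, 1) = 3
Height = 3


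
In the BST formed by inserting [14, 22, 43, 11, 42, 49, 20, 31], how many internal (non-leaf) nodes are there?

Tree built from: [14, 22, 43, 11, 42, 49, 20, 31]
Tree (level-order array): [14, 11, 22, None, None, 20, 43, None, None, 42, 49, 31]
Rule: An internal node has at least one child.
Per-node child counts:
  node 14: 2 child(ren)
  node 11: 0 child(ren)
  node 22: 2 child(ren)
  node 20: 0 child(ren)
  node 43: 2 child(ren)
  node 42: 1 child(ren)
  node 31: 0 child(ren)
  node 49: 0 child(ren)
Matching nodes: [14, 22, 43, 42]
Count of internal (non-leaf) nodes: 4


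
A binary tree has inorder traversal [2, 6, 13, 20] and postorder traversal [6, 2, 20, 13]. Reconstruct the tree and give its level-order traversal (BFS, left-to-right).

Inorder:   [2, 6, 13, 20]
Postorder: [6, 2, 20, 13]
Algorithm: postorder visits root last, so walk postorder right-to-left;
each value is the root of the current inorder slice — split it at that
value, recurse on the right subtree first, then the left.
Recursive splits:
  root=13; inorder splits into left=[2, 6], right=[20]
  root=20; inorder splits into left=[], right=[]
  root=2; inorder splits into left=[], right=[6]
  root=6; inorder splits into left=[], right=[]
Reconstructed level-order: [13, 2, 20, 6]


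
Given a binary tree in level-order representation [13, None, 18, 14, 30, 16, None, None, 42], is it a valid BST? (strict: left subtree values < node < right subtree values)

Level-order array: [13, None, 18, 14, 30, 16, None, None, 42]
Validate using subtree bounds (lo, hi): at each node, require lo < value < hi,
then recurse left with hi=value and right with lo=value.
Preorder trace (stopping at first violation):
  at node 13 with bounds (-inf, +inf): OK
  at node 18 with bounds (13, +inf): OK
  at node 14 with bounds (13, 18): OK
  at node 16 with bounds (13, 14): VIOLATION
Node 16 violates its bound: not (13 < 16 < 14).
Result: Not a valid BST


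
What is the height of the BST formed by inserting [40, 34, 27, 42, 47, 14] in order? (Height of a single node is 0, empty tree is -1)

Insertion order: [40, 34, 27, 42, 47, 14]
Tree (level-order array): [40, 34, 42, 27, None, None, 47, 14]
Compute height bottom-up (empty subtree = -1):
  height(14) = 1 + max(-1, -1) = 0
  height(27) = 1 + max(0, -1) = 1
  height(34) = 1 + max(1, -1) = 2
  height(47) = 1 + max(-1, -1) = 0
  height(42) = 1 + max(-1, 0) = 1
  height(40) = 1 + max(2, 1) = 3
Height = 3


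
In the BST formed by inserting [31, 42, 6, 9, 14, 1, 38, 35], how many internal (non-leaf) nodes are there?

Tree built from: [31, 42, 6, 9, 14, 1, 38, 35]
Tree (level-order array): [31, 6, 42, 1, 9, 38, None, None, None, None, 14, 35]
Rule: An internal node has at least one child.
Per-node child counts:
  node 31: 2 child(ren)
  node 6: 2 child(ren)
  node 1: 0 child(ren)
  node 9: 1 child(ren)
  node 14: 0 child(ren)
  node 42: 1 child(ren)
  node 38: 1 child(ren)
  node 35: 0 child(ren)
Matching nodes: [31, 6, 9, 42, 38]
Count of internal (non-leaf) nodes: 5


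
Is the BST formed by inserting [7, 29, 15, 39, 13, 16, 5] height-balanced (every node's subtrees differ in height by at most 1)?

Tree (level-order array): [7, 5, 29, None, None, 15, 39, 13, 16]
Definition: a tree is height-balanced if, at every node, |h(left) - h(right)| <= 1 (empty subtree has height -1).
Bottom-up per-node check:
  node 5: h_left=-1, h_right=-1, diff=0 [OK], height=0
  node 13: h_left=-1, h_right=-1, diff=0 [OK], height=0
  node 16: h_left=-1, h_right=-1, diff=0 [OK], height=0
  node 15: h_left=0, h_right=0, diff=0 [OK], height=1
  node 39: h_left=-1, h_right=-1, diff=0 [OK], height=0
  node 29: h_left=1, h_right=0, diff=1 [OK], height=2
  node 7: h_left=0, h_right=2, diff=2 [FAIL (|0-2|=2 > 1)], height=3
Node 7 violates the condition: |0 - 2| = 2 > 1.
Result: Not balanced


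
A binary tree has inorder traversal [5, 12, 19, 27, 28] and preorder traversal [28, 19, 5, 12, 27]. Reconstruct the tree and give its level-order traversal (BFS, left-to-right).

Inorder:  [5, 12, 19, 27, 28]
Preorder: [28, 19, 5, 12, 27]
Algorithm: preorder visits root first, so consume preorder in order;
for each root, split the current inorder slice at that value into
left-subtree inorder and right-subtree inorder, then recurse.
Recursive splits:
  root=28; inorder splits into left=[5, 12, 19, 27], right=[]
  root=19; inorder splits into left=[5, 12], right=[27]
  root=5; inorder splits into left=[], right=[12]
  root=12; inorder splits into left=[], right=[]
  root=27; inorder splits into left=[], right=[]
Reconstructed level-order: [28, 19, 5, 27, 12]


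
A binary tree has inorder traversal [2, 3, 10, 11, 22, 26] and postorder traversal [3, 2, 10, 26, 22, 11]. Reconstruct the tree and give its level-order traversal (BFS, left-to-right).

Inorder:   [2, 3, 10, 11, 22, 26]
Postorder: [3, 2, 10, 26, 22, 11]
Algorithm: postorder visits root last, so walk postorder right-to-left;
each value is the root of the current inorder slice — split it at that
value, recurse on the right subtree first, then the left.
Recursive splits:
  root=11; inorder splits into left=[2, 3, 10], right=[22, 26]
  root=22; inorder splits into left=[], right=[26]
  root=26; inorder splits into left=[], right=[]
  root=10; inorder splits into left=[2, 3], right=[]
  root=2; inorder splits into left=[], right=[3]
  root=3; inorder splits into left=[], right=[]
Reconstructed level-order: [11, 10, 22, 2, 26, 3]


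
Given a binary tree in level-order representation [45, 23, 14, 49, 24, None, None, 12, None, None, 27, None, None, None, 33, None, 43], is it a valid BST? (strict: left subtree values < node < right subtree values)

Level-order array: [45, 23, 14, 49, 24, None, None, 12, None, None, 27, None, None, None, 33, None, 43]
Validate using subtree bounds (lo, hi): at each node, require lo < value < hi,
then recurse left with hi=value and right with lo=value.
Preorder trace (stopping at first violation):
  at node 45 with bounds (-inf, +inf): OK
  at node 23 with bounds (-inf, 45): OK
  at node 49 with bounds (-inf, 23): VIOLATION
Node 49 violates its bound: not (-inf < 49 < 23).
Result: Not a valid BST


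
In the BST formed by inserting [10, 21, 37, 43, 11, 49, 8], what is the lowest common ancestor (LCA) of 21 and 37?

Tree insertion order: [10, 21, 37, 43, 11, 49, 8]
Tree (level-order array): [10, 8, 21, None, None, 11, 37, None, None, None, 43, None, 49]
In a BST, the LCA of p=21, q=37 is the first node v on the
root-to-leaf path with p <= v <= q (go left if both < v, right if both > v).
Walk from root:
  at 10: both 21 and 37 > 10, go right
  at 21: 21 <= 21 <= 37, this is the LCA
LCA = 21


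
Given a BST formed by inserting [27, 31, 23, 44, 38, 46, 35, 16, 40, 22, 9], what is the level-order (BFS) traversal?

Tree insertion order: [27, 31, 23, 44, 38, 46, 35, 16, 40, 22, 9]
Tree (level-order array): [27, 23, 31, 16, None, None, 44, 9, 22, 38, 46, None, None, None, None, 35, 40]
BFS from the root, enqueuing left then right child of each popped node:
  queue [27] -> pop 27, enqueue [23, 31], visited so far: [27]
  queue [23, 31] -> pop 23, enqueue [16], visited so far: [27, 23]
  queue [31, 16] -> pop 31, enqueue [44], visited so far: [27, 23, 31]
  queue [16, 44] -> pop 16, enqueue [9, 22], visited so far: [27, 23, 31, 16]
  queue [44, 9, 22] -> pop 44, enqueue [38, 46], visited so far: [27, 23, 31, 16, 44]
  queue [9, 22, 38, 46] -> pop 9, enqueue [none], visited so far: [27, 23, 31, 16, 44, 9]
  queue [22, 38, 46] -> pop 22, enqueue [none], visited so far: [27, 23, 31, 16, 44, 9, 22]
  queue [38, 46] -> pop 38, enqueue [35, 40], visited so far: [27, 23, 31, 16, 44, 9, 22, 38]
  queue [46, 35, 40] -> pop 46, enqueue [none], visited so far: [27, 23, 31, 16, 44, 9, 22, 38, 46]
  queue [35, 40] -> pop 35, enqueue [none], visited so far: [27, 23, 31, 16, 44, 9, 22, 38, 46, 35]
  queue [40] -> pop 40, enqueue [none], visited so far: [27, 23, 31, 16, 44, 9, 22, 38, 46, 35, 40]
Result: [27, 23, 31, 16, 44, 9, 22, 38, 46, 35, 40]


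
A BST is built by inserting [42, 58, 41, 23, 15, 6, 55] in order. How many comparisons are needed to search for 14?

Search path for 14: 42 -> 41 -> 23 -> 15 -> 6
Found: False
Comparisons: 5


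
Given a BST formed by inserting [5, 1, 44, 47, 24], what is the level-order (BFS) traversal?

Tree insertion order: [5, 1, 44, 47, 24]
Tree (level-order array): [5, 1, 44, None, None, 24, 47]
BFS from the root, enqueuing left then right child of each popped node:
  queue [5] -> pop 5, enqueue [1, 44], visited so far: [5]
  queue [1, 44] -> pop 1, enqueue [none], visited so far: [5, 1]
  queue [44] -> pop 44, enqueue [24, 47], visited so far: [5, 1, 44]
  queue [24, 47] -> pop 24, enqueue [none], visited so far: [5, 1, 44, 24]
  queue [47] -> pop 47, enqueue [none], visited so far: [5, 1, 44, 24, 47]
Result: [5, 1, 44, 24, 47]


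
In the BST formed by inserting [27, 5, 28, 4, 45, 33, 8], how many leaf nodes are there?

Tree built from: [27, 5, 28, 4, 45, 33, 8]
Tree (level-order array): [27, 5, 28, 4, 8, None, 45, None, None, None, None, 33]
Rule: A leaf has 0 children.
Per-node child counts:
  node 27: 2 child(ren)
  node 5: 2 child(ren)
  node 4: 0 child(ren)
  node 8: 0 child(ren)
  node 28: 1 child(ren)
  node 45: 1 child(ren)
  node 33: 0 child(ren)
Matching nodes: [4, 8, 33]
Count of leaf nodes: 3


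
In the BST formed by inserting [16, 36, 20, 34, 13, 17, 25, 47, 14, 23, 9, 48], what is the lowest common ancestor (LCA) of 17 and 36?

Tree insertion order: [16, 36, 20, 34, 13, 17, 25, 47, 14, 23, 9, 48]
Tree (level-order array): [16, 13, 36, 9, 14, 20, 47, None, None, None, None, 17, 34, None, 48, None, None, 25, None, None, None, 23]
In a BST, the LCA of p=17, q=36 is the first node v on the
root-to-leaf path with p <= v <= q (go left if both < v, right if both > v).
Walk from root:
  at 16: both 17 and 36 > 16, go right
  at 36: 17 <= 36 <= 36, this is the LCA
LCA = 36


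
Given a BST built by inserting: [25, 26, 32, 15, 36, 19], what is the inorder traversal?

Tree insertion order: [25, 26, 32, 15, 36, 19]
Tree (level-order array): [25, 15, 26, None, 19, None, 32, None, None, None, 36]
Inorder traversal: [15, 19, 25, 26, 32, 36]


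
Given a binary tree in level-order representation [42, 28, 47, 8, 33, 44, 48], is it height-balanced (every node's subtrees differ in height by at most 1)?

Tree (level-order array): [42, 28, 47, 8, 33, 44, 48]
Definition: a tree is height-balanced if, at every node, |h(left) - h(right)| <= 1 (empty subtree has height -1).
Bottom-up per-node check:
  node 8: h_left=-1, h_right=-1, diff=0 [OK], height=0
  node 33: h_left=-1, h_right=-1, diff=0 [OK], height=0
  node 28: h_left=0, h_right=0, diff=0 [OK], height=1
  node 44: h_left=-1, h_right=-1, diff=0 [OK], height=0
  node 48: h_left=-1, h_right=-1, diff=0 [OK], height=0
  node 47: h_left=0, h_right=0, diff=0 [OK], height=1
  node 42: h_left=1, h_right=1, diff=0 [OK], height=2
All nodes satisfy the balance condition.
Result: Balanced


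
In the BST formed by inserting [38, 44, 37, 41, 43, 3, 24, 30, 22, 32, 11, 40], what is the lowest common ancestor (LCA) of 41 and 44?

Tree insertion order: [38, 44, 37, 41, 43, 3, 24, 30, 22, 32, 11, 40]
Tree (level-order array): [38, 37, 44, 3, None, 41, None, None, 24, 40, 43, 22, 30, None, None, None, None, 11, None, None, 32]
In a BST, the LCA of p=41, q=44 is the first node v on the
root-to-leaf path with p <= v <= q (go left if both < v, right if both > v).
Walk from root:
  at 38: both 41 and 44 > 38, go right
  at 44: 41 <= 44 <= 44, this is the LCA
LCA = 44


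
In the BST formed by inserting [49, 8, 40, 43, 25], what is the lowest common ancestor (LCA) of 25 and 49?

Tree insertion order: [49, 8, 40, 43, 25]
Tree (level-order array): [49, 8, None, None, 40, 25, 43]
In a BST, the LCA of p=25, q=49 is the first node v on the
root-to-leaf path with p <= v <= q (go left if both < v, right if both > v).
Walk from root:
  at 49: 25 <= 49 <= 49, this is the LCA
LCA = 49


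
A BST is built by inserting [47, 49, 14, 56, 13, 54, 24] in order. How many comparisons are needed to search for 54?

Search path for 54: 47 -> 49 -> 56 -> 54
Found: True
Comparisons: 4


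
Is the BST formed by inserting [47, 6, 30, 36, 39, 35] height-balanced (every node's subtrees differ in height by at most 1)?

Tree (level-order array): [47, 6, None, None, 30, None, 36, 35, 39]
Definition: a tree is height-balanced if, at every node, |h(left) - h(right)| <= 1 (empty subtree has height -1).
Bottom-up per-node check:
  node 35: h_left=-1, h_right=-1, diff=0 [OK], height=0
  node 39: h_left=-1, h_right=-1, diff=0 [OK], height=0
  node 36: h_left=0, h_right=0, diff=0 [OK], height=1
  node 30: h_left=-1, h_right=1, diff=2 [FAIL (|-1-1|=2 > 1)], height=2
  node 6: h_left=-1, h_right=2, diff=3 [FAIL (|-1-2|=3 > 1)], height=3
  node 47: h_left=3, h_right=-1, diff=4 [FAIL (|3--1|=4 > 1)], height=4
Node 30 violates the condition: |-1 - 1| = 2 > 1.
Result: Not balanced


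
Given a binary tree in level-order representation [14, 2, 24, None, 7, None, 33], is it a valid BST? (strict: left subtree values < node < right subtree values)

Level-order array: [14, 2, 24, None, 7, None, 33]
Validate using subtree bounds (lo, hi): at each node, require lo < value < hi,
then recurse left with hi=value and right with lo=value.
Preorder trace (stopping at first violation):
  at node 14 with bounds (-inf, +inf): OK
  at node 2 with bounds (-inf, 14): OK
  at node 7 with bounds (2, 14): OK
  at node 24 with bounds (14, +inf): OK
  at node 33 with bounds (24, +inf): OK
No violation found at any node.
Result: Valid BST


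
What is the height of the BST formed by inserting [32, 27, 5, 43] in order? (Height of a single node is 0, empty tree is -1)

Insertion order: [32, 27, 5, 43]
Tree (level-order array): [32, 27, 43, 5]
Compute height bottom-up (empty subtree = -1):
  height(5) = 1 + max(-1, -1) = 0
  height(27) = 1 + max(0, -1) = 1
  height(43) = 1 + max(-1, -1) = 0
  height(32) = 1 + max(1, 0) = 2
Height = 2


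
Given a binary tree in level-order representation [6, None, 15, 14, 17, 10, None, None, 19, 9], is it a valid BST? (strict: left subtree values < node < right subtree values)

Level-order array: [6, None, 15, 14, 17, 10, None, None, 19, 9]
Validate using subtree bounds (lo, hi): at each node, require lo < value < hi,
then recurse left with hi=value and right with lo=value.
Preorder trace (stopping at first violation):
  at node 6 with bounds (-inf, +inf): OK
  at node 15 with bounds (6, +inf): OK
  at node 14 with bounds (6, 15): OK
  at node 10 with bounds (6, 14): OK
  at node 9 with bounds (6, 10): OK
  at node 17 with bounds (15, +inf): OK
  at node 19 with bounds (17, +inf): OK
No violation found at any node.
Result: Valid BST


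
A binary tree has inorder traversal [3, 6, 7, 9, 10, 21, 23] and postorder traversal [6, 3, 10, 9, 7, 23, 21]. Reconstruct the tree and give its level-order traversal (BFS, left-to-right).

Inorder:   [3, 6, 7, 9, 10, 21, 23]
Postorder: [6, 3, 10, 9, 7, 23, 21]
Algorithm: postorder visits root last, so walk postorder right-to-left;
each value is the root of the current inorder slice — split it at that
value, recurse on the right subtree first, then the left.
Recursive splits:
  root=21; inorder splits into left=[3, 6, 7, 9, 10], right=[23]
  root=23; inorder splits into left=[], right=[]
  root=7; inorder splits into left=[3, 6], right=[9, 10]
  root=9; inorder splits into left=[], right=[10]
  root=10; inorder splits into left=[], right=[]
  root=3; inorder splits into left=[], right=[6]
  root=6; inorder splits into left=[], right=[]
Reconstructed level-order: [21, 7, 23, 3, 9, 6, 10]


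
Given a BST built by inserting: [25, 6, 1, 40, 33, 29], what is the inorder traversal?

Tree insertion order: [25, 6, 1, 40, 33, 29]
Tree (level-order array): [25, 6, 40, 1, None, 33, None, None, None, 29]
Inorder traversal: [1, 6, 25, 29, 33, 40]


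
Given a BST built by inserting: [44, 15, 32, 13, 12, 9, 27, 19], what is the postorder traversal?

Tree insertion order: [44, 15, 32, 13, 12, 9, 27, 19]
Tree (level-order array): [44, 15, None, 13, 32, 12, None, 27, None, 9, None, 19]
Postorder traversal: [9, 12, 13, 19, 27, 32, 15, 44]


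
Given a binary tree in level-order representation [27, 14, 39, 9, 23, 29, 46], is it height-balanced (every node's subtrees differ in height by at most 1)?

Tree (level-order array): [27, 14, 39, 9, 23, 29, 46]
Definition: a tree is height-balanced if, at every node, |h(left) - h(right)| <= 1 (empty subtree has height -1).
Bottom-up per-node check:
  node 9: h_left=-1, h_right=-1, diff=0 [OK], height=0
  node 23: h_left=-1, h_right=-1, diff=0 [OK], height=0
  node 14: h_left=0, h_right=0, diff=0 [OK], height=1
  node 29: h_left=-1, h_right=-1, diff=0 [OK], height=0
  node 46: h_left=-1, h_right=-1, diff=0 [OK], height=0
  node 39: h_left=0, h_right=0, diff=0 [OK], height=1
  node 27: h_left=1, h_right=1, diff=0 [OK], height=2
All nodes satisfy the balance condition.
Result: Balanced


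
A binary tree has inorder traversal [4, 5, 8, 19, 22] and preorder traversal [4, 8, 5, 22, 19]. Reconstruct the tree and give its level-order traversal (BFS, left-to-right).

Inorder:  [4, 5, 8, 19, 22]
Preorder: [4, 8, 5, 22, 19]
Algorithm: preorder visits root first, so consume preorder in order;
for each root, split the current inorder slice at that value into
left-subtree inorder and right-subtree inorder, then recurse.
Recursive splits:
  root=4; inorder splits into left=[], right=[5, 8, 19, 22]
  root=8; inorder splits into left=[5], right=[19, 22]
  root=5; inorder splits into left=[], right=[]
  root=22; inorder splits into left=[19], right=[]
  root=19; inorder splits into left=[], right=[]
Reconstructed level-order: [4, 8, 5, 22, 19]


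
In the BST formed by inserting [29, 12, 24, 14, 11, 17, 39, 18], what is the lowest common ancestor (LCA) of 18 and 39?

Tree insertion order: [29, 12, 24, 14, 11, 17, 39, 18]
Tree (level-order array): [29, 12, 39, 11, 24, None, None, None, None, 14, None, None, 17, None, 18]
In a BST, the LCA of p=18, q=39 is the first node v on the
root-to-leaf path with p <= v <= q (go left if both < v, right if both > v).
Walk from root:
  at 29: 18 <= 29 <= 39, this is the LCA
LCA = 29


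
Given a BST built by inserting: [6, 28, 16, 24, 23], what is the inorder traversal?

Tree insertion order: [6, 28, 16, 24, 23]
Tree (level-order array): [6, None, 28, 16, None, None, 24, 23]
Inorder traversal: [6, 16, 23, 24, 28]


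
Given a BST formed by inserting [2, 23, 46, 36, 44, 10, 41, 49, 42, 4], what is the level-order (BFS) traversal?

Tree insertion order: [2, 23, 46, 36, 44, 10, 41, 49, 42, 4]
Tree (level-order array): [2, None, 23, 10, 46, 4, None, 36, 49, None, None, None, 44, None, None, 41, None, None, 42]
BFS from the root, enqueuing left then right child of each popped node:
  queue [2] -> pop 2, enqueue [23], visited so far: [2]
  queue [23] -> pop 23, enqueue [10, 46], visited so far: [2, 23]
  queue [10, 46] -> pop 10, enqueue [4], visited so far: [2, 23, 10]
  queue [46, 4] -> pop 46, enqueue [36, 49], visited so far: [2, 23, 10, 46]
  queue [4, 36, 49] -> pop 4, enqueue [none], visited so far: [2, 23, 10, 46, 4]
  queue [36, 49] -> pop 36, enqueue [44], visited so far: [2, 23, 10, 46, 4, 36]
  queue [49, 44] -> pop 49, enqueue [none], visited so far: [2, 23, 10, 46, 4, 36, 49]
  queue [44] -> pop 44, enqueue [41], visited so far: [2, 23, 10, 46, 4, 36, 49, 44]
  queue [41] -> pop 41, enqueue [42], visited so far: [2, 23, 10, 46, 4, 36, 49, 44, 41]
  queue [42] -> pop 42, enqueue [none], visited so far: [2, 23, 10, 46, 4, 36, 49, 44, 41, 42]
Result: [2, 23, 10, 46, 4, 36, 49, 44, 41, 42]


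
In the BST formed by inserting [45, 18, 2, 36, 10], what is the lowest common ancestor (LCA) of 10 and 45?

Tree insertion order: [45, 18, 2, 36, 10]
Tree (level-order array): [45, 18, None, 2, 36, None, 10]
In a BST, the LCA of p=10, q=45 is the first node v on the
root-to-leaf path with p <= v <= q (go left if both < v, right if both > v).
Walk from root:
  at 45: 10 <= 45 <= 45, this is the LCA
LCA = 45


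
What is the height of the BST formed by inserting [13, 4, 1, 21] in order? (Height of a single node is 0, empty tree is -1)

Insertion order: [13, 4, 1, 21]
Tree (level-order array): [13, 4, 21, 1]
Compute height bottom-up (empty subtree = -1):
  height(1) = 1 + max(-1, -1) = 0
  height(4) = 1 + max(0, -1) = 1
  height(21) = 1 + max(-1, -1) = 0
  height(13) = 1 + max(1, 0) = 2
Height = 2


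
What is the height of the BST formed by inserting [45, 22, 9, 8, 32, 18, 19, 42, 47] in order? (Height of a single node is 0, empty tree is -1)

Insertion order: [45, 22, 9, 8, 32, 18, 19, 42, 47]
Tree (level-order array): [45, 22, 47, 9, 32, None, None, 8, 18, None, 42, None, None, None, 19]
Compute height bottom-up (empty subtree = -1):
  height(8) = 1 + max(-1, -1) = 0
  height(19) = 1 + max(-1, -1) = 0
  height(18) = 1 + max(-1, 0) = 1
  height(9) = 1 + max(0, 1) = 2
  height(42) = 1 + max(-1, -1) = 0
  height(32) = 1 + max(-1, 0) = 1
  height(22) = 1 + max(2, 1) = 3
  height(47) = 1 + max(-1, -1) = 0
  height(45) = 1 + max(3, 0) = 4
Height = 4


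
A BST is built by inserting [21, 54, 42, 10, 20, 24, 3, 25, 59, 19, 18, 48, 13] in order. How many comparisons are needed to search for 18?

Search path for 18: 21 -> 10 -> 20 -> 19 -> 18
Found: True
Comparisons: 5


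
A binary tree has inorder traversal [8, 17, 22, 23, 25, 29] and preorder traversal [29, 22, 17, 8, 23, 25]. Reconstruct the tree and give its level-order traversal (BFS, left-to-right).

Inorder:  [8, 17, 22, 23, 25, 29]
Preorder: [29, 22, 17, 8, 23, 25]
Algorithm: preorder visits root first, so consume preorder in order;
for each root, split the current inorder slice at that value into
left-subtree inorder and right-subtree inorder, then recurse.
Recursive splits:
  root=29; inorder splits into left=[8, 17, 22, 23, 25], right=[]
  root=22; inorder splits into left=[8, 17], right=[23, 25]
  root=17; inorder splits into left=[8], right=[]
  root=8; inorder splits into left=[], right=[]
  root=23; inorder splits into left=[], right=[25]
  root=25; inorder splits into left=[], right=[]
Reconstructed level-order: [29, 22, 17, 23, 8, 25]


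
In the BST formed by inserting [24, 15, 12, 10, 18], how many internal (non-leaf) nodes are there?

Tree built from: [24, 15, 12, 10, 18]
Tree (level-order array): [24, 15, None, 12, 18, 10]
Rule: An internal node has at least one child.
Per-node child counts:
  node 24: 1 child(ren)
  node 15: 2 child(ren)
  node 12: 1 child(ren)
  node 10: 0 child(ren)
  node 18: 0 child(ren)
Matching nodes: [24, 15, 12]
Count of internal (non-leaf) nodes: 3


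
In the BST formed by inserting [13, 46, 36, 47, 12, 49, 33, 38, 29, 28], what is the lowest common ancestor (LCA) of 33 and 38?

Tree insertion order: [13, 46, 36, 47, 12, 49, 33, 38, 29, 28]
Tree (level-order array): [13, 12, 46, None, None, 36, 47, 33, 38, None, 49, 29, None, None, None, None, None, 28]
In a BST, the LCA of p=33, q=38 is the first node v on the
root-to-leaf path with p <= v <= q (go left if both < v, right if both > v).
Walk from root:
  at 13: both 33 and 38 > 13, go right
  at 46: both 33 and 38 < 46, go left
  at 36: 33 <= 36 <= 38, this is the LCA
LCA = 36


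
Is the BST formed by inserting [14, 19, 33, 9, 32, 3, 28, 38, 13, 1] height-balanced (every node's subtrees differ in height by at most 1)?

Tree (level-order array): [14, 9, 19, 3, 13, None, 33, 1, None, None, None, 32, 38, None, None, 28]
Definition: a tree is height-balanced if, at every node, |h(left) - h(right)| <= 1 (empty subtree has height -1).
Bottom-up per-node check:
  node 1: h_left=-1, h_right=-1, diff=0 [OK], height=0
  node 3: h_left=0, h_right=-1, diff=1 [OK], height=1
  node 13: h_left=-1, h_right=-1, diff=0 [OK], height=0
  node 9: h_left=1, h_right=0, diff=1 [OK], height=2
  node 28: h_left=-1, h_right=-1, diff=0 [OK], height=0
  node 32: h_left=0, h_right=-1, diff=1 [OK], height=1
  node 38: h_left=-1, h_right=-1, diff=0 [OK], height=0
  node 33: h_left=1, h_right=0, diff=1 [OK], height=2
  node 19: h_left=-1, h_right=2, diff=3 [FAIL (|-1-2|=3 > 1)], height=3
  node 14: h_left=2, h_right=3, diff=1 [OK], height=4
Node 19 violates the condition: |-1 - 2| = 3 > 1.
Result: Not balanced


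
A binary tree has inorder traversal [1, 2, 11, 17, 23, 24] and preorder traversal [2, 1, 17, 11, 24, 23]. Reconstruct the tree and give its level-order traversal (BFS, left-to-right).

Inorder:  [1, 2, 11, 17, 23, 24]
Preorder: [2, 1, 17, 11, 24, 23]
Algorithm: preorder visits root first, so consume preorder in order;
for each root, split the current inorder slice at that value into
left-subtree inorder and right-subtree inorder, then recurse.
Recursive splits:
  root=2; inorder splits into left=[1], right=[11, 17, 23, 24]
  root=1; inorder splits into left=[], right=[]
  root=17; inorder splits into left=[11], right=[23, 24]
  root=11; inorder splits into left=[], right=[]
  root=24; inorder splits into left=[23], right=[]
  root=23; inorder splits into left=[], right=[]
Reconstructed level-order: [2, 1, 17, 11, 24, 23]


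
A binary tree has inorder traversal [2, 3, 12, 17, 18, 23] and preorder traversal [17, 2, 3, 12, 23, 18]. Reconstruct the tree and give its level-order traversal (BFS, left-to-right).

Inorder:  [2, 3, 12, 17, 18, 23]
Preorder: [17, 2, 3, 12, 23, 18]
Algorithm: preorder visits root first, so consume preorder in order;
for each root, split the current inorder slice at that value into
left-subtree inorder and right-subtree inorder, then recurse.
Recursive splits:
  root=17; inorder splits into left=[2, 3, 12], right=[18, 23]
  root=2; inorder splits into left=[], right=[3, 12]
  root=3; inorder splits into left=[], right=[12]
  root=12; inorder splits into left=[], right=[]
  root=23; inorder splits into left=[18], right=[]
  root=18; inorder splits into left=[], right=[]
Reconstructed level-order: [17, 2, 23, 3, 18, 12]


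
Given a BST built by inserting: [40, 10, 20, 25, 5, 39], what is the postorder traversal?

Tree insertion order: [40, 10, 20, 25, 5, 39]
Tree (level-order array): [40, 10, None, 5, 20, None, None, None, 25, None, 39]
Postorder traversal: [5, 39, 25, 20, 10, 40]


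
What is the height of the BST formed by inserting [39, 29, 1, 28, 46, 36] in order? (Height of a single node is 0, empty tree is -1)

Insertion order: [39, 29, 1, 28, 46, 36]
Tree (level-order array): [39, 29, 46, 1, 36, None, None, None, 28]
Compute height bottom-up (empty subtree = -1):
  height(28) = 1 + max(-1, -1) = 0
  height(1) = 1 + max(-1, 0) = 1
  height(36) = 1 + max(-1, -1) = 0
  height(29) = 1 + max(1, 0) = 2
  height(46) = 1 + max(-1, -1) = 0
  height(39) = 1 + max(2, 0) = 3
Height = 3


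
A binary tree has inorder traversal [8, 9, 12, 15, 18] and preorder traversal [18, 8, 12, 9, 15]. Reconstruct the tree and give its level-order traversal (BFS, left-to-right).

Inorder:  [8, 9, 12, 15, 18]
Preorder: [18, 8, 12, 9, 15]
Algorithm: preorder visits root first, so consume preorder in order;
for each root, split the current inorder slice at that value into
left-subtree inorder and right-subtree inorder, then recurse.
Recursive splits:
  root=18; inorder splits into left=[8, 9, 12, 15], right=[]
  root=8; inorder splits into left=[], right=[9, 12, 15]
  root=12; inorder splits into left=[9], right=[15]
  root=9; inorder splits into left=[], right=[]
  root=15; inorder splits into left=[], right=[]
Reconstructed level-order: [18, 8, 12, 9, 15]


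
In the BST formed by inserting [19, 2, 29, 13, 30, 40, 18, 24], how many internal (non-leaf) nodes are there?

Tree built from: [19, 2, 29, 13, 30, 40, 18, 24]
Tree (level-order array): [19, 2, 29, None, 13, 24, 30, None, 18, None, None, None, 40]
Rule: An internal node has at least one child.
Per-node child counts:
  node 19: 2 child(ren)
  node 2: 1 child(ren)
  node 13: 1 child(ren)
  node 18: 0 child(ren)
  node 29: 2 child(ren)
  node 24: 0 child(ren)
  node 30: 1 child(ren)
  node 40: 0 child(ren)
Matching nodes: [19, 2, 13, 29, 30]
Count of internal (non-leaf) nodes: 5


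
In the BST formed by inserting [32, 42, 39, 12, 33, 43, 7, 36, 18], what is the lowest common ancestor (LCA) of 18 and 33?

Tree insertion order: [32, 42, 39, 12, 33, 43, 7, 36, 18]
Tree (level-order array): [32, 12, 42, 7, 18, 39, 43, None, None, None, None, 33, None, None, None, None, 36]
In a BST, the LCA of p=18, q=33 is the first node v on the
root-to-leaf path with p <= v <= q (go left if both < v, right if both > v).
Walk from root:
  at 32: 18 <= 32 <= 33, this is the LCA
LCA = 32


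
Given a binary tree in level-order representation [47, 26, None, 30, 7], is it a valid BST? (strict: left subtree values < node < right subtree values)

Level-order array: [47, 26, None, 30, 7]
Validate using subtree bounds (lo, hi): at each node, require lo < value < hi,
then recurse left with hi=value and right with lo=value.
Preorder trace (stopping at first violation):
  at node 47 with bounds (-inf, +inf): OK
  at node 26 with bounds (-inf, 47): OK
  at node 30 with bounds (-inf, 26): VIOLATION
Node 30 violates its bound: not (-inf < 30 < 26).
Result: Not a valid BST


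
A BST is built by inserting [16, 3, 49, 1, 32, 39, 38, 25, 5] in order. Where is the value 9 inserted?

Starting tree (level order): [16, 3, 49, 1, 5, 32, None, None, None, None, None, 25, 39, None, None, 38]
Insertion path: 16 -> 3 -> 5
Result: insert 9 as right child of 5
Final tree (level order): [16, 3, 49, 1, 5, 32, None, None, None, None, 9, 25, 39, None, None, None, None, 38]


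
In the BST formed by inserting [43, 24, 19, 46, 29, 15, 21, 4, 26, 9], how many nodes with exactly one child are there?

Tree built from: [43, 24, 19, 46, 29, 15, 21, 4, 26, 9]
Tree (level-order array): [43, 24, 46, 19, 29, None, None, 15, 21, 26, None, 4, None, None, None, None, None, None, 9]
Rule: These are nodes with exactly 1 non-null child.
Per-node child counts:
  node 43: 2 child(ren)
  node 24: 2 child(ren)
  node 19: 2 child(ren)
  node 15: 1 child(ren)
  node 4: 1 child(ren)
  node 9: 0 child(ren)
  node 21: 0 child(ren)
  node 29: 1 child(ren)
  node 26: 0 child(ren)
  node 46: 0 child(ren)
Matching nodes: [15, 4, 29]
Count of nodes with exactly one child: 3


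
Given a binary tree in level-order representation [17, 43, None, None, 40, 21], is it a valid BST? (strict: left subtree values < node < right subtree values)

Level-order array: [17, 43, None, None, 40, 21]
Validate using subtree bounds (lo, hi): at each node, require lo < value < hi,
then recurse left with hi=value and right with lo=value.
Preorder trace (stopping at first violation):
  at node 17 with bounds (-inf, +inf): OK
  at node 43 with bounds (-inf, 17): VIOLATION
Node 43 violates its bound: not (-inf < 43 < 17).
Result: Not a valid BST


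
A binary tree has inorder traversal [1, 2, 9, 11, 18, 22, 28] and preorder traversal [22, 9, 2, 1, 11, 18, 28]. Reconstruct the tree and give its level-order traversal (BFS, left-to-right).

Inorder:  [1, 2, 9, 11, 18, 22, 28]
Preorder: [22, 9, 2, 1, 11, 18, 28]
Algorithm: preorder visits root first, so consume preorder in order;
for each root, split the current inorder slice at that value into
left-subtree inorder and right-subtree inorder, then recurse.
Recursive splits:
  root=22; inorder splits into left=[1, 2, 9, 11, 18], right=[28]
  root=9; inorder splits into left=[1, 2], right=[11, 18]
  root=2; inorder splits into left=[1], right=[]
  root=1; inorder splits into left=[], right=[]
  root=11; inorder splits into left=[], right=[18]
  root=18; inorder splits into left=[], right=[]
  root=28; inorder splits into left=[], right=[]
Reconstructed level-order: [22, 9, 28, 2, 11, 1, 18]


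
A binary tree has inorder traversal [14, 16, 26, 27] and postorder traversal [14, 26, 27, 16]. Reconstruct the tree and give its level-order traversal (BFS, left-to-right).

Inorder:   [14, 16, 26, 27]
Postorder: [14, 26, 27, 16]
Algorithm: postorder visits root last, so walk postorder right-to-left;
each value is the root of the current inorder slice — split it at that
value, recurse on the right subtree first, then the left.
Recursive splits:
  root=16; inorder splits into left=[14], right=[26, 27]
  root=27; inorder splits into left=[26], right=[]
  root=26; inorder splits into left=[], right=[]
  root=14; inorder splits into left=[], right=[]
Reconstructed level-order: [16, 14, 27, 26]


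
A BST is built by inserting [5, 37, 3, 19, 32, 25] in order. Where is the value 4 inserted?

Starting tree (level order): [5, 3, 37, None, None, 19, None, None, 32, 25]
Insertion path: 5 -> 3
Result: insert 4 as right child of 3
Final tree (level order): [5, 3, 37, None, 4, 19, None, None, None, None, 32, 25]


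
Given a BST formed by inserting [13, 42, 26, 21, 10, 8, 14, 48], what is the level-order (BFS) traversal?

Tree insertion order: [13, 42, 26, 21, 10, 8, 14, 48]
Tree (level-order array): [13, 10, 42, 8, None, 26, 48, None, None, 21, None, None, None, 14]
BFS from the root, enqueuing left then right child of each popped node:
  queue [13] -> pop 13, enqueue [10, 42], visited so far: [13]
  queue [10, 42] -> pop 10, enqueue [8], visited so far: [13, 10]
  queue [42, 8] -> pop 42, enqueue [26, 48], visited so far: [13, 10, 42]
  queue [8, 26, 48] -> pop 8, enqueue [none], visited so far: [13, 10, 42, 8]
  queue [26, 48] -> pop 26, enqueue [21], visited so far: [13, 10, 42, 8, 26]
  queue [48, 21] -> pop 48, enqueue [none], visited so far: [13, 10, 42, 8, 26, 48]
  queue [21] -> pop 21, enqueue [14], visited so far: [13, 10, 42, 8, 26, 48, 21]
  queue [14] -> pop 14, enqueue [none], visited so far: [13, 10, 42, 8, 26, 48, 21, 14]
Result: [13, 10, 42, 8, 26, 48, 21, 14]


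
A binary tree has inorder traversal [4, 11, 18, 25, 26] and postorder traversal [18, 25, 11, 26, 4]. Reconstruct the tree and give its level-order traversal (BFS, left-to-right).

Inorder:   [4, 11, 18, 25, 26]
Postorder: [18, 25, 11, 26, 4]
Algorithm: postorder visits root last, so walk postorder right-to-left;
each value is the root of the current inorder slice — split it at that
value, recurse on the right subtree first, then the left.
Recursive splits:
  root=4; inorder splits into left=[], right=[11, 18, 25, 26]
  root=26; inorder splits into left=[11, 18, 25], right=[]
  root=11; inorder splits into left=[], right=[18, 25]
  root=25; inorder splits into left=[18], right=[]
  root=18; inorder splits into left=[], right=[]
Reconstructed level-order: [4, 26, 11, 25, 18]


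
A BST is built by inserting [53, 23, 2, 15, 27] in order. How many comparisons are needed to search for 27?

Search path for 27: 53 -> 23 -> 27
Found: True
Comparisons: 3


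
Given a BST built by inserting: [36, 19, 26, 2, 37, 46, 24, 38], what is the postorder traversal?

Tree insertion order: [36, 19, 26, 2, 37, 46, 24, 38]
Tree (level-order array): [36, 19, 37, 2, 26, None, 46, None, None, 24, None, 38]
Postorder traversal: [2, 24, 26, 19, 38, 46, 37, 36]


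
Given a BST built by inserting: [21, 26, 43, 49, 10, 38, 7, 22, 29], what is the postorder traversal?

Tree insertion order: [21, 26, 43, 49, 10, 38, 7, 22, 29]
Tree (level-order array): [21, 10, 26, 7, None, 22, 43, None, None, None, None, 38, 49, 29]
Postorder traversal: [7, 10, 22, 29, 38, 49, 43, 26, 21]


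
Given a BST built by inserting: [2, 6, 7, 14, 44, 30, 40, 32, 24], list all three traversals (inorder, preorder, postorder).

Tree insertion order: [2, 6, 7, 14, 44, 30, 40, 32, 24]
Tree (level-order array): [2, None, 6, None, 7, None, 14, None, 44, 30, None, 24, 40, None, None, 32]
Inorder (L, root, R): [2, 6, 7, 14, 24, 30, 32, 40, 44]
Preorder (root, L, R): [2, 6, 7, 14, 44, 30, 24, 40, 32]
Postorder (L, R, root): [24, 32, 40, 30, 44, 14, 7, 6, 2]


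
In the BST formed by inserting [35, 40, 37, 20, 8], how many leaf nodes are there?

Tree built from: [35, 40, 37, 20, 8]
Tree (level-order array): [35, 20, 40, 8, None, 37]
Rule: A leaf has 0 children.
Per-node child counts:
  node 35: 2 child(ren)
  node 20: 1 child(ren)
  node 8: 0 child(ren)
  node 40: 1 child(ren)
  node 37: 0 child(ren)
Matching nodes: [8, 37]
Count of leaf nodes: 2


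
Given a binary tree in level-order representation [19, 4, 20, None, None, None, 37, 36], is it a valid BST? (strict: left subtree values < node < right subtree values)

Level-order array: [19, 4, 20, None, None, None, 37, 36]
Validate using subtree bounds (lo, hi): at each node, require lo < value < hi,
then recurse left with hi=value and right with lo=value.
Preorder trace (stopping at first violation):
  at node 19 with bounds (-inf, +inf): OK
  at node 4 with bounds (-inf, 19): OK
  at node 20 with bounds (19, +inf): OK
  at node 37 with bounds (20, +inf): OK
  at node 36 with bounds (20, 37): OK
No violation found at any node.
Result: Valid BST
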